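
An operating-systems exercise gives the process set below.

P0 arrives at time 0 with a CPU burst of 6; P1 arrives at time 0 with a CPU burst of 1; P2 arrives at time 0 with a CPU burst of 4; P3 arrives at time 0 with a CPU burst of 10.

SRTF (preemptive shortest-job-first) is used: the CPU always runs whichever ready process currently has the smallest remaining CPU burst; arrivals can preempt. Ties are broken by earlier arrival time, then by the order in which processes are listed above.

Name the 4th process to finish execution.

Timeline: | P1 0-1 | P2 1-5 | P0 5-11 | P3 11-21 |
Completion: P0=11  P1=1  P2=5  P3=21
Finish order: P1 → P2 → P0 → P3

P3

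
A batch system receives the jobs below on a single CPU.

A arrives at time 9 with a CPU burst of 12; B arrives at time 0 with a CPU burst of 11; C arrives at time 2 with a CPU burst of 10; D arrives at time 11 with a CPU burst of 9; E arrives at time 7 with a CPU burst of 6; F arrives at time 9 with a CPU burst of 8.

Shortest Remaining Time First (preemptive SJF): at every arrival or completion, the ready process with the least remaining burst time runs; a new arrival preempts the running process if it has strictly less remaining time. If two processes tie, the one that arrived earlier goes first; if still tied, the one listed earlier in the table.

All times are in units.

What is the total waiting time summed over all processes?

93

Timeline: | B 0-11 | E 11-17 | F 17-25 | D 25-34 | C 34-44 | A 44-56 |
Completion: A=56  B=11  C=44  D=34  E=17  F=25
Turnaround (C−A): A=47  B=11  C=42  D=23  E=10  F=16
Waiting = turnaround − burst: A=35, B=0, C=32, D=14, E=4, F=8
Total waiting = 35 + 0 + 32 + 14 + 4 + 8 = 93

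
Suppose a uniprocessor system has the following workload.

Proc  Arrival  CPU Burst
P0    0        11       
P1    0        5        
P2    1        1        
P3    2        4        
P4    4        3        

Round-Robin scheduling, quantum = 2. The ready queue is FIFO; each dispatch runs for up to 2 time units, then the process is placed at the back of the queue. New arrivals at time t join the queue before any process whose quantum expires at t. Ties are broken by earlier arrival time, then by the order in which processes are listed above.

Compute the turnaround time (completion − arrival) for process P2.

Gantt: | P0 0-2 | P1 2-4 | P2 4-5 | P3 5-7 | P0 7-9 | P4 9-11 | P1 11-13 | P3 13-15 | P0 15-17 | P4 17-18 | P1 18-19 | P0 19-24 |
Completion: P0=24  P1=19  P2=5  P3=15  P4=18
Turnaround(P2) = completion − arrival = 5 − 1 = 4

4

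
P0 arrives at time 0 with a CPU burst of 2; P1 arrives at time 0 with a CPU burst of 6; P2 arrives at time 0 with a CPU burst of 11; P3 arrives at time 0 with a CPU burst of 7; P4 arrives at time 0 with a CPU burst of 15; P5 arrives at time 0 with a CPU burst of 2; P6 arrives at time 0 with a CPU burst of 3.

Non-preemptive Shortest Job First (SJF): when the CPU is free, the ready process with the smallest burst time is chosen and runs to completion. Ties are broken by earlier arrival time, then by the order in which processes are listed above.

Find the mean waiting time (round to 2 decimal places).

Schedule: | P0 0-2 | P5 2-4 | P6 4-7 | P1 7-13 | P3 13-20 | P2 20-31 | P4 31-46 |
Completion: P0=2  P1=13  P2=31  P3=20  P4=46  P5=4  P6=7
Turnaround (C−A): P0=2  P1=13  P2=31  P3=20  P4=46  P5=4  P6=7
Waiting times: P0=0, P1=7, P2=20, P3=13, P4=31, P5=2, P6=4
Average waiting = (0+7+20+13+31+2+4) / 7 = 77/7 = 11.00

11.00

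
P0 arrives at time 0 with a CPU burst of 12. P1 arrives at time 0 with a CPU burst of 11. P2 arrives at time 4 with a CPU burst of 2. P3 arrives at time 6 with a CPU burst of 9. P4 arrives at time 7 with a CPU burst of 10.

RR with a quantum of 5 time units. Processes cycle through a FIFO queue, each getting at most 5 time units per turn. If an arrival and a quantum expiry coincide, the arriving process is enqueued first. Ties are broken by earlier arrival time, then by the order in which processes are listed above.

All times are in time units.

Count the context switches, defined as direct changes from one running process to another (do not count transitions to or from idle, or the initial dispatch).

Gantt: | P0 0-5 | P1 5-10 | P2 10-12 | P0 12-17 | P3 17-22 | P4 22-27 | P1 27-32 | P0 32-34 | P3 34-38 | P4 38-43 | P1 43-44 |
Completion: P0=34  P1=44  P2=12  P3=38  P4=43
Turnaround (C−A): P0=34  P1=44  P2=8  P3=32  P4=36

10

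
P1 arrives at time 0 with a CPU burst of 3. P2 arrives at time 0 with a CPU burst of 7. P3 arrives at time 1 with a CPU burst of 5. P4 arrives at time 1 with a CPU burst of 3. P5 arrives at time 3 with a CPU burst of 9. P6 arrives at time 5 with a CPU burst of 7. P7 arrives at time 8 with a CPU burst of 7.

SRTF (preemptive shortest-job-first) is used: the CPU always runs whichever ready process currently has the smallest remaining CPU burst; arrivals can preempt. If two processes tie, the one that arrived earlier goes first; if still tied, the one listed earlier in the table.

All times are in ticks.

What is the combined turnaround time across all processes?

118

Timeline: | P1 0-3 | P4 3-6 | P3 6-11 | P2 11-18 | P6 18-25 | P7 25-32 | P5 32-41 |
Completion: P1=3  P2=18  P3=11  P4=6  P5=41  P6=25  P7=32
Turnaround = completion − arrival: P1=3, P2=18, P3=10, P4=5, P5=38, P6=20, P7=24
Total turnaround = 3 + 18 + 10 + 5 + 38 + 20 + 24 = 118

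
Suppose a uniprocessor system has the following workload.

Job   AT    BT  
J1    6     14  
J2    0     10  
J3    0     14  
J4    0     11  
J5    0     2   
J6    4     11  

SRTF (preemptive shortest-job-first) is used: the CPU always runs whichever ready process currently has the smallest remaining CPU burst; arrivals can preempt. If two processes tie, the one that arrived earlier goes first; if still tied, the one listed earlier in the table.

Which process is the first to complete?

Timeline: | J5 0-2 | J2 2-12 | J4 12-23 | J6 23-34 | J3 34-48 | J1 48-62 |
Completion: J1=62  J2=12  J3=48  J4=23  J5=2  J6=34
Turnaround (C−A): J1=56  J2=12  J3=48  J4=23  J5=2  J6=30
Finish order: J5 → J2 → J4 → J6 → J3 → J1

J5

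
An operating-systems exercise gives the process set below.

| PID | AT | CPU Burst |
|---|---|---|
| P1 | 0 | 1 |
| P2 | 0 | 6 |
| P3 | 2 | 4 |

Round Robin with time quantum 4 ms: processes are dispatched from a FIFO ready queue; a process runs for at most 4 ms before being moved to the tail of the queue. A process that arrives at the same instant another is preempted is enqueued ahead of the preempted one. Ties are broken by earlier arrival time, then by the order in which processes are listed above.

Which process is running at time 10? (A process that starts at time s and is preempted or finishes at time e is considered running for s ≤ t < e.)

Schedule: | P1 0-1 | P2 1-5 | P3 5-9 | P2 9-11 |
Completion: P1=1  P2=11  P3=9

P2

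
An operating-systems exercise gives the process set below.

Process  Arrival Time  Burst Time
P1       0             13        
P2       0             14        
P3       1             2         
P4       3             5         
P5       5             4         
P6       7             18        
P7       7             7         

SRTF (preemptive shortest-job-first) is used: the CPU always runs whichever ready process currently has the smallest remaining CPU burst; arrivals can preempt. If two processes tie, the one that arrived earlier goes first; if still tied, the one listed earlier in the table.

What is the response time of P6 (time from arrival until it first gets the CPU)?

38

Timeline: | P1 0-1 | P3 1-3 | P4 3-8 | P5 8-12 | P7 12-19 | P1 19-31 | P2 31-45 | P6 45-63 |
Completion: P1=31  P2=45  P3=3  P4=8  P5=12  P6=63  P7=19
Turnaround (C−A): P1=31  P2=45  P3=2  P4=5  P5=7  P6=56  P7=12
Response(P6) = first start − arrival = 45 − 7 = 38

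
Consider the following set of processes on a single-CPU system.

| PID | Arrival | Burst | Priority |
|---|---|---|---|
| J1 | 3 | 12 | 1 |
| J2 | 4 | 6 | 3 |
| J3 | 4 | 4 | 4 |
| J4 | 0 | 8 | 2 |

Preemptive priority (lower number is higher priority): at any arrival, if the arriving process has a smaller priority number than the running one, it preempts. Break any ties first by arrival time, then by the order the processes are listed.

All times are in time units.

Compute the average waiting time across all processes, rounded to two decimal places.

12.50

Timeline: | J4 0-3 | J1 3-15 | J4 15-20 | J2 20-26 | J3 26-30 |
Completion: J1=15  J2=26  J3=30  J4=20
Turnaround (C−A): J1=12  J2=22  J3=26  J4=20
Waiting times: J1=0, J2=16, J3=22, J4=12
Average waiting = (0+16+22+12) / 4 = 50/4 = 12.50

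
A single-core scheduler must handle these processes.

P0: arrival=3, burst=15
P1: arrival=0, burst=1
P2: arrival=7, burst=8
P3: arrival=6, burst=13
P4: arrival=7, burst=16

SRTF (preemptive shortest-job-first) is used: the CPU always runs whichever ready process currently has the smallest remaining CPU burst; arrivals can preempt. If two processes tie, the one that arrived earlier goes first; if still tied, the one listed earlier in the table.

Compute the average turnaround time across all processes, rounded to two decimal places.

22.60

Schedule: | P1 0-1 | idle 1-3 | P0 3-7 | P2 7-15 | P0 15-26 | P3 26-39 | P4 39-55 |
Completion: P0=26  P1=1  P2=15  P3=39  P4=55
Turnaround (C−A): P0=23  P1=1  P2=8  P3=33  P4=48
Turnaround times: P0=23, P1=1, P2=8, P3=33, P4=48
Average turnaround = (23+1+8+33+48) / 5 = 113/5 = 22.60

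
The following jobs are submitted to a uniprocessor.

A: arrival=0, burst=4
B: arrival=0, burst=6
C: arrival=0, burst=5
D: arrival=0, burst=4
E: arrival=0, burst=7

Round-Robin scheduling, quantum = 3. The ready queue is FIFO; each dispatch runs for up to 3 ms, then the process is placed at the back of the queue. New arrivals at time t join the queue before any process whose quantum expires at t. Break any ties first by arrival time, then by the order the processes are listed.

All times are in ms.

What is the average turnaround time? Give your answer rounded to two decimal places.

Schedule: | A 0-3 | B 3-6 | C 6-9 | D 9-12 | E 12-15 | A 15-16 | B 16-19 | C 19-21 | D 21-22 | E 22-26 |
Completion: A=16  B=19  C=21  D=22  E=26
Turnaround (C−A): A=16  B=19  C=21  D=22  E=26
Turnaround times: A=16, B=19, C=21, D=22, E=26
Average turnaround = (16+19+21+22+26) / 5 = 104/5 = 20.80

20.80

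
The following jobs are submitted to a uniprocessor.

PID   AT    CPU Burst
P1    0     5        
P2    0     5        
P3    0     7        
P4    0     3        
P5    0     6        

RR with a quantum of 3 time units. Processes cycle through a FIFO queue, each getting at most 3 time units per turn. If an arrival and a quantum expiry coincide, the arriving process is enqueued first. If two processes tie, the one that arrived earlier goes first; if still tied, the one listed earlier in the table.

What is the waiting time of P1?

Timeline: | P1 0-3 | P2 3-6 | P3 6-9 | P4 9-12 | P5 12-15 | P1 15-17 | P2 17-19 | P3 19-22 | P5 22-25 | P3 25-26 |
Completion: P1=17  P2=19  P3=26  P4=12  P5=25
Waiting(P1) = turnaround − burst = 17 − 5 = 12

12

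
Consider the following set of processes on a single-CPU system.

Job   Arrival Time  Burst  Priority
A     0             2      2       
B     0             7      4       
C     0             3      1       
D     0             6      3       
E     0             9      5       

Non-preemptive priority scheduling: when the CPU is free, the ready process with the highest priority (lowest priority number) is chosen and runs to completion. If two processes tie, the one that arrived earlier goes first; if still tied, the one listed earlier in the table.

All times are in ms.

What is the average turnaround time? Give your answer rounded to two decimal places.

12.80

Gantt: | C 0-3 | A 3-5 | D 5-11 | B 11-18 | E 18-27 |
Completion: A=5  B=18  C=3  D=11  E=27
Turnaround (C−A): A=5  B=18  C=3  D=11  E=27
Turnaround times: A=5, B=18, C=3, D=11, E=27
Average turnaround = (5+18+3+11+27) / 5 = 64/5 = 12.80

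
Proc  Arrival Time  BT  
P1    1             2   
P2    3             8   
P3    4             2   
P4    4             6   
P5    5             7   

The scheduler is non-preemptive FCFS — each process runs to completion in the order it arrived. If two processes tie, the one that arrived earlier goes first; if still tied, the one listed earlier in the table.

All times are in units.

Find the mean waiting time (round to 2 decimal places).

6.00

Schedule: | idle 0-1 | P1 1-3 | P2 3-11 | P3 11-13 | P4 13-19 | P5 19-26 |
Completion: P1=3  P2=11  P3=13  P4=19  P5=26
Turnaround (C−A): P1=2  P2=8  P3=9  P4=15  P5=21
Waiting times: P1=0, P2=0, P3=7, P4=9, P5=14
Average waiting = (0+0+7+9+14) / 5 = 30/5 = 6.00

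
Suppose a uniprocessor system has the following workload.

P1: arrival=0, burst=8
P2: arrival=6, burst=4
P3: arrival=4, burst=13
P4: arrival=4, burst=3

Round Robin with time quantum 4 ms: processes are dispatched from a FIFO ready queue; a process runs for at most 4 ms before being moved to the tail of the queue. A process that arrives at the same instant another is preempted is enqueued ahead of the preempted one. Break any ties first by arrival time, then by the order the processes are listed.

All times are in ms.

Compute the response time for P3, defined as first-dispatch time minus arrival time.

0

Schedule: | P1 0-4 | P3 4-8 | P4 8-11 | P1 11-15 | P2 15-19 | P3 19-28 |
Completion: P1=15  P2=19  P3=28  P4=11
Turnaround (C−A): P1=15  P2=13  P3=24  P4=7
Response(P3) = first start − arrival = 4 − 4 = 0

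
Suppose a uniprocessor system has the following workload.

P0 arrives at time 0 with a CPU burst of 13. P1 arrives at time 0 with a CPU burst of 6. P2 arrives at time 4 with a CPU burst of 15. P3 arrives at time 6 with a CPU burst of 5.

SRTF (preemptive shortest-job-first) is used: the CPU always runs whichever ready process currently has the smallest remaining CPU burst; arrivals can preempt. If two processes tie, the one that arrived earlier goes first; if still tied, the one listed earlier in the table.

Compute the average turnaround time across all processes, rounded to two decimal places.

17.50

Schedule: | P1 0-6 | P3 6-11 | P0 11-24 | P2 24-39 |
Completion: P0=24  P1=6  P2=39  P3=11
Turnaround times: P0=24, P1=6, P2=35, P3=5
Average turnaround = (24+6+35+5) / 4 = 70/4 = 17.50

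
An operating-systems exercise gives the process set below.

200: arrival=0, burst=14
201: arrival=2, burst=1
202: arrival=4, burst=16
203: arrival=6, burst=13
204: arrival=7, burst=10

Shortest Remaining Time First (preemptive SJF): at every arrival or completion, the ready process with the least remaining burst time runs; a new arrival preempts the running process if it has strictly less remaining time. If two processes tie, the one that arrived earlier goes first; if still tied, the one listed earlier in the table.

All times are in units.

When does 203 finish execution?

Gantt: | 200 0-2 | 201 2-3 | 200 3-15 | 204 15-25 | 203 25-38 | 202 38-54 |
Completion: 200=15  201=3  202=54  203=38  204=25
Turnaround (C−A): 200=15  201=1  202=50  203=32  204=18

38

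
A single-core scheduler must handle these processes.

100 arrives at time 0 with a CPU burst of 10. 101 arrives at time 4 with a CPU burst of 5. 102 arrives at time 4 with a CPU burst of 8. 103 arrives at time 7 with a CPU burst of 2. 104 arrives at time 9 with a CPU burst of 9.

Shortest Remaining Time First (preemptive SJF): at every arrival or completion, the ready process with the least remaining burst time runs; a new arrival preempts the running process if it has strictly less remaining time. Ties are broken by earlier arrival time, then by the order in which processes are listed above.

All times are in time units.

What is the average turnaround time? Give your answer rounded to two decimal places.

Gantt: | 100 0-4 | 101 4-9 | 103 9-11 | 100 11-17 | 102 17-25 | 104 25-34 |
Completion: 100=17  101=9  102=25  103=11  104=34
Turnaround times: 100=17, 101=5, 102=21, 103=4, 104=25
Average turnaround = (17+5+21+4+25) / 5 = 72/5 = 14.40

14.40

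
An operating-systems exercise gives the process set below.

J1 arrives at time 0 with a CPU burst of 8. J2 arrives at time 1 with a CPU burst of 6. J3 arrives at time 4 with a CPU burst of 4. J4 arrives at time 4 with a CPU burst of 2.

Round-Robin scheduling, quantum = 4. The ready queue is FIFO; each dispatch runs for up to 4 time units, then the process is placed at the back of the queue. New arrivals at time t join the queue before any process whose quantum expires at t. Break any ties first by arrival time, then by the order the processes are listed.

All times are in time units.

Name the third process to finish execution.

Gantt: | J1 0-4 | J2 4-8 | J3 8-12 | J4 12-14 | J1 14-18 | J2 18-20 |
Completion: J1=18  J2=20  J3=12  J4=14
Finish order: J3 → J4 → J1 → J2

J1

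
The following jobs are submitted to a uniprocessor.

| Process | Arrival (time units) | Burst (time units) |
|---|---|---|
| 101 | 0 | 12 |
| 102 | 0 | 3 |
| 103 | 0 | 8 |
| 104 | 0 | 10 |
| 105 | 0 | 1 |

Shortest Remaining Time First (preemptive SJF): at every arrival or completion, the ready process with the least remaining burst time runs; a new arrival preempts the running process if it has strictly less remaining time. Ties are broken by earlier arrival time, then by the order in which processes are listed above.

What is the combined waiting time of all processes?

39

Schedule: | 105 0-1 | 102 1-4 | 103 4-12 | 104 12-22 | 101 22-34 |
Completion: 101=34  102=4  103=12  104=22  105=1
Turnaround (C−A): 101=34  102=4  103=12  104=22  105=1
Waiting = turnaround − burst: 101=22, 102=1, 103=4, 104=12, 105=0
Total waiting = 22 + 1 + 4 + 12 + 0 = 39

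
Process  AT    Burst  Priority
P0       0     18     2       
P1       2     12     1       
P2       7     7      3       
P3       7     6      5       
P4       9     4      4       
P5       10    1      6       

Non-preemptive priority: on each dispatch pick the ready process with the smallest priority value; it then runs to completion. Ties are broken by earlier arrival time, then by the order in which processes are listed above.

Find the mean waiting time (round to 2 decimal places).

Timeline: | P0 0-18 | P1 18-30 | P2 30-37 | P4 37-41 | P3 41-47 | P5 47-48 |
Completion: P0=18  P1=30  P2=37  P3=47  P4=41  P5=48
Waiting times: P0=0, P1=16, P2=23, P3=34, P4=28, P5=37
Average waiting = (0+16+23+34+28+37) / 6 = 138/6 = 23.00

23.00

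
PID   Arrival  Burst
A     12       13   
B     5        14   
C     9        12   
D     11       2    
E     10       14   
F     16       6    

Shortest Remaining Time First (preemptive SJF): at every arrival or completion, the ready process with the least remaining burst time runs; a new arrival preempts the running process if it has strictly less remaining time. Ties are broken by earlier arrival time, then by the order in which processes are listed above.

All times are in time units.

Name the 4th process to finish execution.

Timeline: | idle 0-5 | B 5-11 | D 11-13 | B 13-21 | F 21-27 | C 27-39 | A 39-52 | E 52-66 |
Completion: A=52  B=21  C=39  D=13  E=66  F=27
Turnaround (C−A): A=40  B=16  C=30  D=2  E=56  F=11
Finish order: D → B → F → C → A → E

C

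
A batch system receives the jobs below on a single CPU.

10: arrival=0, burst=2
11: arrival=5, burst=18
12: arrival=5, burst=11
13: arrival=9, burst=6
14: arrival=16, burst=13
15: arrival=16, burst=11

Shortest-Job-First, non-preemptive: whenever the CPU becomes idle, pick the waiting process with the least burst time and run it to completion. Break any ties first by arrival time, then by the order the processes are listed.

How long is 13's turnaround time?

Gantt: | 10 0-2 | idle 2-5 | 12 5-16 | 13 16-22 | 15 22-33 | 14 33-46 | 11 46-64 |
Completion: 10=2  11=64  12=16  13=22  14=46  15=33
Turnaround (C−A): 10=2  11=59  12=11  13=13  14=30  15=17
Turnaround(13) = completion − arrival = 22 − 9 = 13

13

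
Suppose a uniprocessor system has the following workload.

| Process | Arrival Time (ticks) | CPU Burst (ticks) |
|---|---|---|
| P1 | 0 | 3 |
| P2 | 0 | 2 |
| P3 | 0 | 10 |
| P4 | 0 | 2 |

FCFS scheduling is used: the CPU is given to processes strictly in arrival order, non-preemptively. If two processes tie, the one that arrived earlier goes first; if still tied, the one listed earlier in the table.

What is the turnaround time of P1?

3

Gantt: | P1 0-3 | P2 3-5 | P3 5-15 | P4 15-17 |
Completion: P1=3  P2=5  P3=15  P4=17
Turnaround(P1) = completion − arrival = 3 − 0 = 3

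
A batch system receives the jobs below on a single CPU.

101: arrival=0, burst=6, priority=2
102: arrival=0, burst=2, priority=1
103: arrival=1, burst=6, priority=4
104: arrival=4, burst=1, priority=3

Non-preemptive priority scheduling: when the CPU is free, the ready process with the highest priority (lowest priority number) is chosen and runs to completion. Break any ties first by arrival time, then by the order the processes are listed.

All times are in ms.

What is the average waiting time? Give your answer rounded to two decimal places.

3.50

Gantt: | 102 0-2 | 101 2-8 | 104 8-9 | 103 9-15 |
Completion: 101=8  102=2  103=15  104=9
Waiting times: 101=2, 102=0, 103=8, 104=4
Average waiting = (2+0+8+4) / 4 = 14/4 = 3.50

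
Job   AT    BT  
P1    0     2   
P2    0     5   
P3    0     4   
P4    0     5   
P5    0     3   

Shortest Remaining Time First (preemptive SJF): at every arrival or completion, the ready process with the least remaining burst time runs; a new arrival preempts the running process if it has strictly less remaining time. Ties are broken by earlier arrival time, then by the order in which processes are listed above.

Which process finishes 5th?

Timeline: | P1 0-2 | P5 2-5 | P3 5-9 | P2 9-14 | P4 14-19 |
Completion: P1=2  P2=14  P3=9  P4=19  P5=5
Turnaround (C−A): P1=2  P2=14  P3=9  P4=19  P5=5
Finish order: P1 → P5 → P3 → P2 → P4

P4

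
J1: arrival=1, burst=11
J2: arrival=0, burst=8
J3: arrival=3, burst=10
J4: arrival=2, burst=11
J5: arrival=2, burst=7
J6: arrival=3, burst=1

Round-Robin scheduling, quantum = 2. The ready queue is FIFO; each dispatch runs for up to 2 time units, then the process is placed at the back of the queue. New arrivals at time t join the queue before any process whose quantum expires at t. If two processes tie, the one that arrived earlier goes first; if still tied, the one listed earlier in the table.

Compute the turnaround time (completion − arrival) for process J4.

Schedule: | J2 0-2 | J1 2-4 | J4 4-6 | J5 6-8 | J2 8-10 | J3 10-12 | J6 12-13 | J1 13-15 | J4 15-17 | J5 17-19 | J2 19-21 | J3 21-23 | J1 23-25 | J4 25-27 | J5 27-29 | J2 29-31 | J3 31-33 | J1 33-35 | J4 35-37 | J5 37-38 | J3 38-40 | J1 40-42 | J4 42-44 | J3 44-46 | J1 46-47 | J4 47-48 |
Completion: J1=47  J2=31  J3=46  J4=48  J5=38  J6=13
Turnaround(J4) = completion − arrival = 48 − 2 = 46

46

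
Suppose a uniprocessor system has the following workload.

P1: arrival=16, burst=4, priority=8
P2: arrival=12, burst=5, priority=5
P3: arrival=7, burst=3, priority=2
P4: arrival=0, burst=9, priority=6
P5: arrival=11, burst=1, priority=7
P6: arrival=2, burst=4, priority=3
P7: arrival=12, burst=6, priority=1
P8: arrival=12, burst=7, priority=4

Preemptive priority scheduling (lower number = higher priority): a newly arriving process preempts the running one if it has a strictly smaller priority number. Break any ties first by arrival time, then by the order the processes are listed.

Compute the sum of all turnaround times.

125

Timeline: | P4 0-2 | P6 2-6 | P4 6-7 | P3 7-10 | P4 10-12 | P7 12-18 | P8 18-25 | P2 25-30 | P4 30-34 | P5 34-35 | P1 35-39 |
Completion: P1=39  P2=30  P3=10  P4=34  P5=35  P6=6  P7=18  P8=25
Turnaround = completion − arrival: P1=23, P2=18, P3=3, P4=34, P5=24, P6=4, P7=6, P8=13
Total turnaround = 23 + 18 + 3 + 34 + 24 + 4 + 6 + 13 = 125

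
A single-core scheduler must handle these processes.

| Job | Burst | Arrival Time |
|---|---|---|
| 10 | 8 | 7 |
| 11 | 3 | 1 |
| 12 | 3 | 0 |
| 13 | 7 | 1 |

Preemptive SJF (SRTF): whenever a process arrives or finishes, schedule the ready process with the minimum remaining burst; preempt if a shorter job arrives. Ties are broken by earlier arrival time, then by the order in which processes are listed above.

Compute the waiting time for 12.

0

Schedule: | 12 0-3 | 11 3-6 | 13 6-13 | 10 13-21 |
Completion: 10=21  11=6  12=3  13=13
Turnaround (C−A): 10=14  11=5  12=3  13=12
Waiting(12) = turnaround − burst = 3 − 3 = 0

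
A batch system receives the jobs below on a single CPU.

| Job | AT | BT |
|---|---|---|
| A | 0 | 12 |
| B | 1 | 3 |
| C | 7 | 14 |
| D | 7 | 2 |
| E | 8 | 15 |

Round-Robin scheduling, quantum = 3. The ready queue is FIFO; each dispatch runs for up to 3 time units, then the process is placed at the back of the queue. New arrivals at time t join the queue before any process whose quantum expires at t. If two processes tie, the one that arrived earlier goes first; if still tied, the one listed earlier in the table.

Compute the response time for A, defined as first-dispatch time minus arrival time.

0

Gantt: | A 0-3 | B 3-6 | A 6-9 | C 9-12 | D 12-14 | E 14-17 | A 17-20 | C 20-23 | E 23-26 | A 26-29 | C 29-32 | E 32-35 | C 35-38 | E 38-41 | C 41-43 | E 43-46 |
Completion: A=29  B=6  C=43  D=14  E=46
Turnaround (C−A): A=29  B=5  C=36  D=7  E=38
Response(A) = first start − arrival = 0 − 0 = 0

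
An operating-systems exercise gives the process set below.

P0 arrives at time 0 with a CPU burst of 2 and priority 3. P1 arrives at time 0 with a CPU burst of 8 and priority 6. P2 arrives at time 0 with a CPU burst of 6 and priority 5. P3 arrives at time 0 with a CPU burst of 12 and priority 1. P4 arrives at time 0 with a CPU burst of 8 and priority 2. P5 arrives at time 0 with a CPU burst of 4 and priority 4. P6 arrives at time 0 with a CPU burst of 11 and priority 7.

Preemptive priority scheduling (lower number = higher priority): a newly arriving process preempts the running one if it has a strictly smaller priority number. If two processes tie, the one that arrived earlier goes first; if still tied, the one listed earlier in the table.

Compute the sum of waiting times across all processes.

Schedule: | P3 0-12 | P4 12-20 | P0 20-22 | P5 22-26 | P2 26-32 | P1 32-40 | P6 40-51 |
Completion: P0=22  P1=40  P2=32  P3=12  P4=20  P5=26  P6=51
Waiting = turnaround − burst: P0=20, P1=32, P2=26, P3=0, P4=12, P5=22, P6=40
Total waiting = 20 + 32 + 26 + 0 + 12 + 22 + 40 = 152

152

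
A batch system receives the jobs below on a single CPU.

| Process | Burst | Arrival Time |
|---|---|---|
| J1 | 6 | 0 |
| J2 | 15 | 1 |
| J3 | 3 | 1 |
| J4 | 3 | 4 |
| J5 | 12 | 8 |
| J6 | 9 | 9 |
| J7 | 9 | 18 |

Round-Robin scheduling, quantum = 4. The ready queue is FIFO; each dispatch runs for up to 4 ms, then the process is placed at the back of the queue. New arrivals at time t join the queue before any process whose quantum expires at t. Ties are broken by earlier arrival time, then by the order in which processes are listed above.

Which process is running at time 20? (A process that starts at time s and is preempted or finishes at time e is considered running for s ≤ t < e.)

Gantt: | J1 0-4 | J2 4-8 | J3 8-11 | J4 11-14 | J1 14-16 | J5 16-20 | J2 20-24 | J6 24-28 | J7 28-32 | J5 32-36 | J2 36-40 | J6 40-44 | J7 44-48 | J5 48-52 | J2 52-55 | J6 55-56 | J7 56-57 |
Completion: J1=16  J2=55  J3=11  J4=14  J5=52  J6=56  J7=57
Turnaround (C−A): J1=16  J2=54  J3=10  J4=10  J5=44  J6=47  J7=39

J2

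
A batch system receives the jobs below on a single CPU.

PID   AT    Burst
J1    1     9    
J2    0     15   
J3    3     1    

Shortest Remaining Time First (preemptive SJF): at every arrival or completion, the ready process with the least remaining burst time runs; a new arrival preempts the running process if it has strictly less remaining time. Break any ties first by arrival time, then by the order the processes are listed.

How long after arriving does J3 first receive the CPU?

Timeline: | J2 0-1 | J1 1-3 | J3 3-4 | J1 4-11 | J2 11-25 |
Completion: J1=11  J2=25  J3=4
Turnaround (C−A): J1=10  J2=25  J3=1
Response(J3) = first start − arrival = 3 − 3 = 0

0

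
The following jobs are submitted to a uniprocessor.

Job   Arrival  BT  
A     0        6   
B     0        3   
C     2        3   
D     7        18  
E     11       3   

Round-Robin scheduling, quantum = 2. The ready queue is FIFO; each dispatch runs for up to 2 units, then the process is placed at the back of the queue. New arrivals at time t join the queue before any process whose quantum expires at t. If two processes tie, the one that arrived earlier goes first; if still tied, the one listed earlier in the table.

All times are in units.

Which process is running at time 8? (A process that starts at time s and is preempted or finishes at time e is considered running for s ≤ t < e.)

B

Gantt: | A 0-2 | B 2-4 | C 4-6 | A 6-8 | B 8-9 | C 9-10 | D 10-12 | A 12-14 | E 14-16 | D 16-18 | E 18-19 | D 19-33 |
Completion: A=14  B=9  C=10  D=33  E=19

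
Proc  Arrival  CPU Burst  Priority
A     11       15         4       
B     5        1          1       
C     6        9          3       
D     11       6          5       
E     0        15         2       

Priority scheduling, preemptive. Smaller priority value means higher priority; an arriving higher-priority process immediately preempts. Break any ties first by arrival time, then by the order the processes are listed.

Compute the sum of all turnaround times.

100

Schedule: | E 0-5 | B 5-6 | E 6-16 | C 16-25 | A 25-40 | D 40-46 |
Completion: A=40  B=6  C=25  D=46  E=16
Turnaround (C−A): A=29  B=1  C=19  D=35  E=16
Turnaround = completion − arrival: A=29, B=1, C=19, D=35, E=16
Total turnaround = 29 + 1 + 19 + 35 + 16 = 100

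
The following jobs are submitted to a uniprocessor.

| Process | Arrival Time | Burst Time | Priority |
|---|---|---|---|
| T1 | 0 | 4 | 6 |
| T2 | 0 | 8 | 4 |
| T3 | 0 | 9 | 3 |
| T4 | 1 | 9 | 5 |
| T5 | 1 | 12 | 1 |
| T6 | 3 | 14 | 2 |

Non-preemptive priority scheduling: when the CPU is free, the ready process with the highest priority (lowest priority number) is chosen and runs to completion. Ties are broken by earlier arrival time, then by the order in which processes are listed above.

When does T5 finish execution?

21

Schedule: | T3 0-9 | T5 9-21 | T6 21-35 | T2 35-43 | T4 43-52 | T1 52-56 |
Completion: T1=56  T2=43  T3=9  T4=52  T5=21  T6=35
Turnaround (C−A): T1=56  T2=43  T3=9  T4=51  T5=20  T6=32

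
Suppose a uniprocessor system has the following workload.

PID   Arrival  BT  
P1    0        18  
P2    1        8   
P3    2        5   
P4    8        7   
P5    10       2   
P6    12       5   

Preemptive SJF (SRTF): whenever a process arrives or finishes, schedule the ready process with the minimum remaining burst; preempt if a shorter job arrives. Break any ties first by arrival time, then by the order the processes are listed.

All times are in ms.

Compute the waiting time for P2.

7

Schedule: | P1 0-1 | P2 1-2 | P3 2-7 | P2 7-10 | P5 10-12 | P2 12-16 | P6 16-21 | P4 21-28 | P1 28-45 |
Completion: P1=45  P2=16  P3=7  P4=28  P5=12  P6=21
Turnaround (C−A): P1=45  P2=15  P3=5  P4=20  P5=2  P6=9
Waiting(P2) = turnaround − burst = 15 − 8 = 7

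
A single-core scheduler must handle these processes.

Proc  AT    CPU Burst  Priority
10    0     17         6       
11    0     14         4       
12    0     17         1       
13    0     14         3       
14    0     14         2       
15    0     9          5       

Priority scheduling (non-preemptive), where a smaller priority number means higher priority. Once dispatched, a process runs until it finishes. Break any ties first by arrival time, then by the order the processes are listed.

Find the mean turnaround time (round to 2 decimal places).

Schedule: | 12 0-17 | 14 17-31 | 13 31-45 | 11 45-59 | 15 59-68 | 10 68-85 |
Completion: 10=85  11=59  12=17  13=45  14=31  15=68
Turnaround (C−A): 10=85  11=59  12=17  13=45  14=31  15=68
Turnaround times: 10=85, 11=59, 12=17, 13=45, 14=31, 15=68
Average turnaround = (85+59+17+45+31+68) / 6 = 305/6 = 50.83

50.83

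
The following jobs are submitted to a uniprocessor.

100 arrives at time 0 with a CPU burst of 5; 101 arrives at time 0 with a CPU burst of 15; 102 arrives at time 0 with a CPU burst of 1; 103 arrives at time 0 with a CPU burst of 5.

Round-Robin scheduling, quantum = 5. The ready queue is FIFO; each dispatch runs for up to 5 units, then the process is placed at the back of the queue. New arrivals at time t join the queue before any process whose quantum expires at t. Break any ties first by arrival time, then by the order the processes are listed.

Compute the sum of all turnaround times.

Timeline: | 100 0-5 | 101 5-10 | 102 10-11 | 103 11-16 | 101 16-26 |
Completion: 100=5  101=26  102=11  103=16
Turnaround (C−A): 100=5  101=26  102=11  103=16
Turnaround = completion − arrival: 100=5, 101=26, 102=11, 103=16
Total turnaround = 5 + 26 + 11 + 16 = 58

58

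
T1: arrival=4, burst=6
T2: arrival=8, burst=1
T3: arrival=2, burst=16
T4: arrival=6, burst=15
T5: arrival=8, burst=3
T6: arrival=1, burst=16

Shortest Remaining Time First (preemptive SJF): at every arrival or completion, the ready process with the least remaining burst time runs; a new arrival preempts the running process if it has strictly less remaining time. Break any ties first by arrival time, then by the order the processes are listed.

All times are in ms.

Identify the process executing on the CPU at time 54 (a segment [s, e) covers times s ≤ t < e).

T3

Schedule: | idle 0-1 | T6 1-4 | T1 4-8 | T2 8-9 | T1 9-11 | T5 11-14 | T6 14-27 | T4 27-42 | T3 42-58 |
Completion: T1=11  T2=9  T3=58  T4=42  T5=14  T6=27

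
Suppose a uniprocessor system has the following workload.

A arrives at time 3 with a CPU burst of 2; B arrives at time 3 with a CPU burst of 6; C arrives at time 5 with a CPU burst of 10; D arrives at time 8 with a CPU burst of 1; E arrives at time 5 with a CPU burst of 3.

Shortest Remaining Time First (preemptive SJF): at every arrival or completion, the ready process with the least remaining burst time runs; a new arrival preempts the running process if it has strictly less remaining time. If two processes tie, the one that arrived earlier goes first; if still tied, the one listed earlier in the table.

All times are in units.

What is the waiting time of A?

0

Timeline: | idle 0-3 | A 3-5 | E 5-8 | D 8-9 | B 9-15 | C 15-25 |
Completion: A=5  B=15  C=25  D=9  E=8
Waiting(A) = turnaround − burst = 2 − 2 = 0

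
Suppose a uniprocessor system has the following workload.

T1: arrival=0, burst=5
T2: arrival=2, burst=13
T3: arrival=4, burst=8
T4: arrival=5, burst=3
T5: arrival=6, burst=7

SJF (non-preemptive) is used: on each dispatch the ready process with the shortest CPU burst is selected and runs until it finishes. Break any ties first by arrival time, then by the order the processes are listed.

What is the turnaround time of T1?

5

Gantt: | T1 0-5 | T4 5-8 | T5 8-15 | T3 15-23 | T2 23-36 |
Completion: T1=5  T2=36  T3=23  T4=8  T5=15
Turnaround(T1) = completion − arrival = 5 − 0 = 5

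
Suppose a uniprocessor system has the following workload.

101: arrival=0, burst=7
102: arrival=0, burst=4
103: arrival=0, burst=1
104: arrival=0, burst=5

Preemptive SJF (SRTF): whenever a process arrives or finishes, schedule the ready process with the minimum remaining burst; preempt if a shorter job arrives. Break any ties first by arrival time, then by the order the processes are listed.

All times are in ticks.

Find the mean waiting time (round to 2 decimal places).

Schedule: | 103 0-1 | 102 1-5 | 104 5-10 | 101 10-17 |
Completion: 101=17  102=5  103=1  104=10
Waiting times: 101=10, 102=1, 103=0, 104=5
Average waiting = (10+1+0+5) / 4 = 16/4 = 4.00

4.00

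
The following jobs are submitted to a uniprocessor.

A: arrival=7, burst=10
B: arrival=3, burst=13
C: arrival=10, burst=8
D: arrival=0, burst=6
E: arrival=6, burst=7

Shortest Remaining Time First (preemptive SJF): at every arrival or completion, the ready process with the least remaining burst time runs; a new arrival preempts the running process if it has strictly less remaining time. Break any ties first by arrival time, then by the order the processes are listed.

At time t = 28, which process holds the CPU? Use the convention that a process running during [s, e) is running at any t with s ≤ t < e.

Gantt: | D 0-6 | E 6-13 | C 13-21 | A 21-31 | B 31-44 |
Completion: A=31  B=44  C=21  D=6  E=13

A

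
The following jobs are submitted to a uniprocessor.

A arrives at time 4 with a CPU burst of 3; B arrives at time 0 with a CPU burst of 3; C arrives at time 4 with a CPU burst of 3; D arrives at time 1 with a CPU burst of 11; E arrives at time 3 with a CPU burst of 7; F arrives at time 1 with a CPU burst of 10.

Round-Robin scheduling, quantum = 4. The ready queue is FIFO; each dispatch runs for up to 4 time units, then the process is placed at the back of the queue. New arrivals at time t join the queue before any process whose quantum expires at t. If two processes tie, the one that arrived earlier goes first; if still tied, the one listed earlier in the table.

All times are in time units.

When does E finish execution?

32

Timeline: | B 0-3 | D 3-7 | F 7-11 | E 11-15 | A 15-18 | C 18-21 | D 21-25 | F 25-29 | E 29-32 | D 32-35 | F 35-37 |
Completion: A=18  B=3  C=21  D=35  E=32  F=37
Turnaround (C−A): A=14  B=3  C=17  D=34  E=29  F=36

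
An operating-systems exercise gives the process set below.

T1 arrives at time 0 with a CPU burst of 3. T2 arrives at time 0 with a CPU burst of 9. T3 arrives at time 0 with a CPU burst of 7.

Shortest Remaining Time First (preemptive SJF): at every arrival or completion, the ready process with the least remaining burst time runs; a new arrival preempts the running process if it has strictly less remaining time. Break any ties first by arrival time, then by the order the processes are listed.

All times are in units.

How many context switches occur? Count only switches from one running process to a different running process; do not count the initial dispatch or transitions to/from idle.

Timeline: | T1 0-3 | T3 3-10 | T2 10-19 |
Completion: T1=3  T2=19  T3=10

2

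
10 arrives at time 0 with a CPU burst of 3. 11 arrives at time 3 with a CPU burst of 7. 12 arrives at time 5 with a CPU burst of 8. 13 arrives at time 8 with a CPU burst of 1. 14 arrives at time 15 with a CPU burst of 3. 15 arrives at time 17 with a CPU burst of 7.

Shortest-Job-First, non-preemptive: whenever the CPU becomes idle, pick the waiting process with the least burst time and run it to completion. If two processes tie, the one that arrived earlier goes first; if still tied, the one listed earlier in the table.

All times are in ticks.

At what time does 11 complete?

10

Gantt: | 10 0-3 | 11 3-10 | 13 10-11 | 12 11-19 | 14 19-22 | 15 22-29 |
Completion: 10=3  11=10  12=19  13=11  14=22  15=29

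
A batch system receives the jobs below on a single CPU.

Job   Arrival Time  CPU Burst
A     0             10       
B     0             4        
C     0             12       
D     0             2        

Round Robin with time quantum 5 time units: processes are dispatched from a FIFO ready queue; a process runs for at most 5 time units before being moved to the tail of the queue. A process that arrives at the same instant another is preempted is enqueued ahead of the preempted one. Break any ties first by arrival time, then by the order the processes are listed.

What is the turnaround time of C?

Timeline: | A 0-5 | B 5-9 | C 9-14 | D 14-16 | A 16-21 | C 21-28 |
Completion: A=21  B=9  C=28  D=16
Turnaround (C−A): A=21  B=9  C=28  D=16
Turnaround(C) = completion − arrival = 28 − 0 = 28

28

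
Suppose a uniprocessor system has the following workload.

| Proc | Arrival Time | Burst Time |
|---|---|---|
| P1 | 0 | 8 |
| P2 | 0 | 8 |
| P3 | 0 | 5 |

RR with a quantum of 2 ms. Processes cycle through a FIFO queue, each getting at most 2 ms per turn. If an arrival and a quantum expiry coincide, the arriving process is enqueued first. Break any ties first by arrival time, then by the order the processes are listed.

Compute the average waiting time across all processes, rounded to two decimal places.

12.00

Gantt: | P1 0-2 | P2 2-4 | P3 4-6 | P1 6-8 | P2 8-10 | P3 10-12 | P1 12-14 | P2 14-16 | P3 16-17 | P1 17-19 | P2 19-21 |
Completion: P1=19  P2=21  P3=17
Turnaround (C−A): P1=19  P2=21  P3=17
Waiting times: P1=11, P2=13, P3=12
Average waiting = (11+13+12) / 3 = 36/3 = 12.00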